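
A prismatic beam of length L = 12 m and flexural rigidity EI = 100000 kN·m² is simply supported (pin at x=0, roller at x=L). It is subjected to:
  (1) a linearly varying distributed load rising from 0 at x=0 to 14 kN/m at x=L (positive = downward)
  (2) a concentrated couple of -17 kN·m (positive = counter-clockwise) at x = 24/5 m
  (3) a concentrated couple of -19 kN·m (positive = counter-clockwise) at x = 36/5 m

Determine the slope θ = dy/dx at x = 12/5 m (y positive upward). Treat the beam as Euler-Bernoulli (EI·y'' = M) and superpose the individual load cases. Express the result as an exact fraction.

θ(12/5) = -119679/31250000 rad

Load 1 — triangular load w₀=14 kN/m (0→w₀ over full span):
  θ_1 = -w₀(7L⁴-30L²x²+15x⁴)/(360LEI) = -14·(7·12⁴-30·12²·(12/5)²+15·(12/5)⁴)/(360·12·100000) = -7644/1953125 rad
Load 2 — applied couple M₀=-17 kN·m at a=24/5 m (b=L-a=36/5):
  θ_2 = (M₀x²/(2L)+C₁)/EI  [x≤a] with C₁=M₀(3b²-L²)/(6L)=-68/25 = ((-17)·(12/5)²/(2·12)+(-68/25))/100000 = -17/250000 rad
Load 3 — applied couple M₀=-19 kN·m at a=36/5 m (b=L-a=24/5):
  θ_3 = (M₀x²/(2L)+C₁)/EI  [x≤a] with C₁=M₀(3b²-L²)/(6L)=494/25 = ((-19)·(12/5)²/(2·12)+(494/25))/100000 = 19/125000 rad
Superposition: θ = Σ θ_i = -119679/31250000 rad ≈ -0.003830 rad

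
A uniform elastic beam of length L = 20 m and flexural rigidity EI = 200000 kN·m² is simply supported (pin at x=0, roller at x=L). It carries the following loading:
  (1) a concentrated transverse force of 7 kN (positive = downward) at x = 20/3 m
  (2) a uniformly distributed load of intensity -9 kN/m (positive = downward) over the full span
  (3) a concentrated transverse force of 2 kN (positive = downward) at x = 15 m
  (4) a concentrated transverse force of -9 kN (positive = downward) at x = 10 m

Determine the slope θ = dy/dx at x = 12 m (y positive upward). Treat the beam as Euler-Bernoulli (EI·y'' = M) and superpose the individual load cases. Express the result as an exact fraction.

θ(12) = -291809/64800000 rad

Load 1 — point force P=7 kN at a=20/3 m (b=L-a=40/3):
  θ_1 = -Pa(2L²-6Lx+3x²+a²)/(6LEI)  [x>a] = -7·(20/3)·(2·20²-6·20·12+3·12²+(20/3)²)/(6·20·200000) = 161/506250 rad
Load 2 — uniform load w=-9 kN/m over full span:
  θ_2 = -w(L³-6Lx²+4x³)/(24EI) = -(-9)·(20³-6·20·12²+4·12³)/(24·200000) = -111/25000 rad
Load 3 — point force P=2 kN at a=15 m (b=L-a=5):
  θ_3 = -Pb(L²-b²-3x²)/(6LEI)  [x≤a] = -2·5·(20²-5²-3·12²)/(6·20·200000) = 19/800000 rad
Load 4 — point force P=-9 kN at a=10 m (b=L-a=10):
  θ_4 = -Pa(2L²-6Lx+3x²+a²)/(6LEI)  [x>a] = -(-9)·10·(2·20²-6·20·12+3·12²+10²)/(6·20·200000) = -81/200000 rad
Superposition: θ = Σ θ_i = -291809/64800000 rad ≈ -0.004503 rad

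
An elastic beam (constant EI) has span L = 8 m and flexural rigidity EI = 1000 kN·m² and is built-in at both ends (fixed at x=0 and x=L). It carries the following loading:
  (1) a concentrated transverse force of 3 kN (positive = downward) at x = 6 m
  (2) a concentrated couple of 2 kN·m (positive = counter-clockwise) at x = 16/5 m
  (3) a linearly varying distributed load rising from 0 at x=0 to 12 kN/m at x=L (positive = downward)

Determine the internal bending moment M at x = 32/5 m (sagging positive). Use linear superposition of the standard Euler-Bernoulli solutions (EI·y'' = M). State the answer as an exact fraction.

Load 1 — point force P=3 kN at a=6 m (b=L-a=2):
  M_1 = Pa²(a+3b)(L-x)/L³ - Pa²b/L²  [x>a] = 3·6²·(6+3·2)·(8-(32/5))/8³ - 3·6²·2/8² = 27/40 kN·m
Load 2 — applied couple M₀=2 kN·m at a=16/5 m (b=L-a=24/5):
  M_2 = R_Ax - M_A - M₀  [x>a] with R_A=9/25, M_A=6/25 = (9/25)·(32/5) - (6/25) - 2 = 8/125 kN·m
Load 3 — triangular load w₀=12 kN/m (0→w₀ over full span):
  M_3 = 3w₀Lx/20 - w₀L²/30 - w₀x³/(6L) = 3·12·8·(32/5)/20 - 12·8²/30 - 12·(32/5)³/(6·8) = 128/125 kN·m
Superposition: M = Σ M_i = 1763/1000 kN·m ≈ 1.763000 kN·m

M(32/5) = 1763/1000 kN·m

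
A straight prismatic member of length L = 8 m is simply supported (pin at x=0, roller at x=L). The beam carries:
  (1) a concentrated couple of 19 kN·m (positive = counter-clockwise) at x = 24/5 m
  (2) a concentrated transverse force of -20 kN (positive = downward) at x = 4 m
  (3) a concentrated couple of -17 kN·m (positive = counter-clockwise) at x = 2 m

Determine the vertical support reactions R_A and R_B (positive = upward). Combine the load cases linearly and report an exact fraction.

R_A = -39/4 kN, R_B = -41/4 kN

Load 1 — applied couple M₀=19 kN·m at a=24/5 m (b=L-a=16/5):
  R_A = M₀/L = 19/8 kN
  R_B = -M₀/L = -19/8 kN
Load 2 — point force P=-20 kN at a=4 m (b=L-a=4):
  R_A = Pb/L = (-20)·4/8 = -10 kN
  R_B = Pa/L = (-20)·4/8 = -10 kN
Load 3 — applied couple M₀=-17 kN·m at a=2 m (b=L-a=6):
  R_A = M₀/L = (-17)/8 = -17/8 kN
  R_B = -M₀/L = -(-17)/8 = 17/8 kN
Superposition: R_A = -39/4 kN, R_B = -41/4 kN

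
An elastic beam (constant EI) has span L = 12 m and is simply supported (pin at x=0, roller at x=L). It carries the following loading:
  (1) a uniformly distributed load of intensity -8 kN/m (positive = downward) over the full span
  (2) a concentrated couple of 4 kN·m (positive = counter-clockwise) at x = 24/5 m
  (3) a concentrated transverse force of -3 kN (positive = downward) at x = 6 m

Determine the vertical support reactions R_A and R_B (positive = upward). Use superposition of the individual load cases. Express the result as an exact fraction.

Load 1 — uniform load w=-8 kN/m over full span:
  R_A = wL/2 = (-8)·12/2 = -48 kN
  R_B = wL/2 = (-8)·12/2 = -48 kN
Load 2 — applied couple M₀=4 kN·m at a=24/5 m (b=L-a=36/5):
  R_A = M₀/L = 4/12 = 1/3 kN
  R_B = -M₀/L = -4/12 = -1/3 kN
Load 3 — point force P=-3 kN at a=6 m (b=L-a=6):
  R_A = Pb/L = (-3)·6/12 = -3/2 kN
  R_B = Pa/L = (-3)·6/12 = -3/2 kN
Superposition: R_A = -295/6 kN, R_B = -299/6 kN

R_A = -295/6 kN, R_B = -299/6 kN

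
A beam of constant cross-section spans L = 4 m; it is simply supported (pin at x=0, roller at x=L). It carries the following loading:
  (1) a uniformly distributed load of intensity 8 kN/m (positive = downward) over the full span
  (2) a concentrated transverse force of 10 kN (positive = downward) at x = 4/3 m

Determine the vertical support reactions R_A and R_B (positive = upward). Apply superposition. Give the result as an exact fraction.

Load 1 — uniform load w=8 kN/m over full span:
  R_A = wL/2 = 8·4/2 = 16 kN
  R_B = wL/2 = 8·4/2 = 16 kN
Load 2 — point force P=10 kN at a=4/3 m (b=L-a=8/3):
  R_A = Pb/L = 10·(8/3)/4 = 20/3 kN
  R_B = Pa/L = 10·(4/3)/4 = 10/3 kN
Superposition: R_A = 68/3 kN, R_B = 58/3 kN

R_A = 68/3 kN, R_B = 58/3 kN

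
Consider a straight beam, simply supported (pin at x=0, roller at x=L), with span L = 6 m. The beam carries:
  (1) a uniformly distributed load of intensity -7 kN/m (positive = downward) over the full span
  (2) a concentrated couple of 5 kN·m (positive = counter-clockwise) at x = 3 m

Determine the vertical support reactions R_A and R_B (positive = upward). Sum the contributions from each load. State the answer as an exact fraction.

R_A = -121/6 kN, R_B = -131/6 kN

Load 1 — uniform load w=-7 kN/m over full span:
  R_A = wL/2 = (-7)·6/2 = -21 kN
  R_B = wL/2 = (-7)·6/2 = -21 kN
Load 2 — applied couple M₀=5 kN·m at a=3 m (b=L-a=3):
  R_A = M₀/L = 5/6 kN
  R_B = -M₀/L = -5/6 kN
Superposition: R_A = -121/6 kN, R_B = -131/6 kN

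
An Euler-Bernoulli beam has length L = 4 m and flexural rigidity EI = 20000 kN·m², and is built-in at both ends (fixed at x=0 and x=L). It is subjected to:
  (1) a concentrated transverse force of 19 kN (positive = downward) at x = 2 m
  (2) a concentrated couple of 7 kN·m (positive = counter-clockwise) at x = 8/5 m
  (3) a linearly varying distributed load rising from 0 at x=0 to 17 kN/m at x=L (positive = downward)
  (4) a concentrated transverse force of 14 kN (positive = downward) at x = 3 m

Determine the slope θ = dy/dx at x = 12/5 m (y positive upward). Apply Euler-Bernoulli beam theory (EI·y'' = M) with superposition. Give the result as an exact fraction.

θ(12/5) = 691/3125000 rad

Load 1 — point force P=19 kN at a=2 m (b=L-a=2):
  θ_1 = Pa²(L-x)(2bL-(3b+a)(L-x))/(2L³EI)  [x>a] = 19·2²·(4-(12/5))·(2·2·4-(3·2+2)·(4-(12/5)))/(2·4³·20000) = 19/125000 rad
Load 2 — applied couple M₀=7 kN·m at a=8/5 m (b=L-a=12/5):
  θ_2 = (R_Ax²/2 - M_Ax - M₀(x-a))/EI  [x>a] with R_A=63/25, M_A=21/25 = ((63/25)·(12/5)²/2 - (21/25)·(12/5) - 7·((12/5)-(8/5)))/20000 = -7/390625 rad
Load 3 — triangular load w₀=17 kN/m (0→w₀ over full span):
  θ_3 = -w₀(2x(L-x)(L-2x)(x+2L)+x²(L-x)²)/(120LEI) = -17·(2·(12/5)·(4-(12/5))·(4-2·(12/5))·((12/5)+2·4)+(12/5)²·(4-(12/5))²)/(120·4·20000) = 34/390625 rad
Load 4 — point force P=14 kN at a=3 m (b=L-a=1):
  θ_4 = -Pb²x(2aL-(3a+b)x)/(2L³EI)  [x≤a] = -14·1²·(12/5)·(2·3·4-(3·3+1)·(12/5))/(2·4³·20000) = 0 rad
Superposition: θ = Σ θ_i = 691/3125000 rad ≈ 0.000221 rad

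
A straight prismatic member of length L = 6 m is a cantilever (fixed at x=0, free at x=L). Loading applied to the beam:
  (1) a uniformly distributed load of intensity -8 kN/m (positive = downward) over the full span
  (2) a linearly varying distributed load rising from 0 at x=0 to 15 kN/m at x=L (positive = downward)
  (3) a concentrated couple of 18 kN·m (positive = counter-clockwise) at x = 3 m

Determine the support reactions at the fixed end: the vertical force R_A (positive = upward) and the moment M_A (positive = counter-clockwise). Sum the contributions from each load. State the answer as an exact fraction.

Load 1 — uniform load w=-8 kN/m over full span:
  R_A = wL = (-8)·6 = -48 kN
  M_A = wL²/2 = (-8)·6²/2 = -144 kN·m
Load 2 — triangular load w₀=15 kN/m (0→w₀ over full span):
  R_A = w₀L/2 = 15·6/2 = 45 kN
  M_A = w₀L²/3 = 15·6²/3 = 180 kN·m
Load 3 — applied couple M₀=18 kN·m at a=3 m (b=L-a=3):
  R_A = 0 kN
  M_A = -M₀ = -18 kN·m
Superposition: R_A = -3 kN, M_A = 18 kN·m

R_A = -3 kN, M_A = 18 kN·m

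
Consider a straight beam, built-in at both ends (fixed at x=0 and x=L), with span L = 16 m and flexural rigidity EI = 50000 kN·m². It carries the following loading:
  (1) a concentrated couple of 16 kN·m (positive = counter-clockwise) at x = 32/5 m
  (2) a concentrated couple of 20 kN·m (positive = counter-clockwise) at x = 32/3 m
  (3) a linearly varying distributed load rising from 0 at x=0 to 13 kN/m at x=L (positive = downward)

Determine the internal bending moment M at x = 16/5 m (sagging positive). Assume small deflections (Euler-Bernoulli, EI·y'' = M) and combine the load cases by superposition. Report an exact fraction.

M(16/5) = -1772/125 kN·m

Load 1 — applied couple M₀=16 kN·m at a=32/5 m (b=L-a=48/5):
  M_1 = R_Ax - M_A  [x≤a] with R_A=36/25, M_A=48/25 = (36/25)·(16/5) - (48/25) = 336/125 kN·m
Load 2 — applied couple M₀=20 kN·m at a=32/3 m (b=L-a=16/3):
  M_2 = R_Ax - M_A  [x≤a] with R_A=5/3, M_A=20/3 = (5/3)·(16/5) - (20/3) = -4/3 kN·m
Load 3 — triangular load w₀=13 kN/m (0→w₀ over full span):
  M_3 = 3w₀Lx/20 - w₀L²/30 - w₀x³/(6L) = 3·13·16·(16/5)/20 - 13·16²/30 - 13·(16/5)³/(6·16) = -5824/375 kN·m
Superposition: M = Σ M_i = -1772/125 kN·m ≈ -14.176000 kN·m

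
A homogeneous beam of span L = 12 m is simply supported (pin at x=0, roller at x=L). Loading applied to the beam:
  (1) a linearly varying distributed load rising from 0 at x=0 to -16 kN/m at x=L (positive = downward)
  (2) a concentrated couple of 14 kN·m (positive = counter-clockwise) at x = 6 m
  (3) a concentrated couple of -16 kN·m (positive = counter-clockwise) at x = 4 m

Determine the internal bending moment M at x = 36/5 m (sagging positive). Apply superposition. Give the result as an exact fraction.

M(36/5) = -18332/125 kN·m

Load 1 — triangular load w₀=-16 kN/m (0→w₀ over full span):
  M_1 = w₀Lx/6 - w₀x³/(6L) = (-16)·12·(36/5)/6 - (-16)·(36/5)³/(6·12) = -18432/125 kN·m
Load 2 — applied couple M₀=14 kN·m at a=6 m (b=L-a=6):
  M_2 = M₀x/L - M₀  [x>a] = 14·(36/5)/12 - 14 = -28/5 kN·m
Load 3 — applied couple M₀=-16 kN·m at a=4 m (b=L-a=8):
  M_3 = M₀x/L - M₀  [x>a] = (-16)·(36/5)/12 - (-16) = 32/5 kN·m
Superposition: M = Σ M_i = -18332/125 kN·m ≈ -146.656000 kN·m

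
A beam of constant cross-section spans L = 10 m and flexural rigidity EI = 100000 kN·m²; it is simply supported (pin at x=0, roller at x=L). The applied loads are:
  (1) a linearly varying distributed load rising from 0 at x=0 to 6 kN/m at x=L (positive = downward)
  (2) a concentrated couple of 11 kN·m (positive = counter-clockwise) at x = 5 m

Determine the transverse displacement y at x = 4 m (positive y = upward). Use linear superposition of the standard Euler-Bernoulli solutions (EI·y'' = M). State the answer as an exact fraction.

Load 1 — triangular load w₀=6 kN/m (0→w₀ over full span):
  y_1 = -w₀x(7L⁴-10L²x²+3x⁴)/(360LEI) = -6·4·(7·10⁴-10·10²·4²+3·4⁴)/(360·10·100000) = -1141/312500 m
Load 2 — applied couple M₀=11 kN·m at a=5 m (b=L-a=5):
  y_2 = (M₀x³/(6L)+C₁x)/EI  [x≤a] with C₁=M₀(3b²-L²)/(6L)=-55/12 = (11·4³/(6·10)+(-55/12)·4)/100000 = -33/500000 m
Superposition: y = Σ y_i = -9293/2500000 m ≈ -0.003717 m

y(4) = -9293/2500000 m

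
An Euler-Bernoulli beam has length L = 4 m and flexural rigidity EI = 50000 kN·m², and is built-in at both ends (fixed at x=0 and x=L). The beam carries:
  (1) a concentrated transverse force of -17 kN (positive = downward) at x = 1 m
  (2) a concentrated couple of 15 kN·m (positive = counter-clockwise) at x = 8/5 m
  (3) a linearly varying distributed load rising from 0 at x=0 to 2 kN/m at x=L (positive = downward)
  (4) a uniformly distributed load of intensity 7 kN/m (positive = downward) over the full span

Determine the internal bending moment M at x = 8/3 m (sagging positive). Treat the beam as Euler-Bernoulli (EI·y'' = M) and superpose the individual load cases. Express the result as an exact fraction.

M(8/3) = 5897/6480 kN·m

Load 1 — point force P=-17 kN at a=1 m (b=L-a=3):
  M_1 = Pa²(a+3b)(L-x)/L³ - Pa²b/L²  [x>a] = (-17)·1²·(1+3·3)·(4-(8/3))/4³ - (-17)·1²·3/4² = -17/48 kN·m
Load 2 — applied couple M₀=15 kN·m at a=8/5 m (b=L-a=12/5):
  M_2 = R_Ax - M_A - M₀  [x>a] with R_A=27/5, M_A=9/5 = (27/5)·(8/3) - (9/5) - 15 = -12/5 kN·m
Load 3 — triangular load w₀=2 kN/m (0→w₀ over full span):
  M_3 = 3w₀Lx/20 - w₀L²/30 - w₀x³/(6L) = 3·2·4·(8/3)/20 - 2·4²/30 - 2·(8/3)³/(6·4) = 224/405 kN·m
Load 4 — uniform load w=7 kN/m over full span:
  M_4 = wLx/2 - wL²/12 - wx²/2 = 7·4·(8/3)/2 - 7·4²/12 - 7·(8/3)²/2 = 28/9 kN·m
Superposition: M = Σ M_i = 5897/6480 kN·m ≈ 0.910031 kN·m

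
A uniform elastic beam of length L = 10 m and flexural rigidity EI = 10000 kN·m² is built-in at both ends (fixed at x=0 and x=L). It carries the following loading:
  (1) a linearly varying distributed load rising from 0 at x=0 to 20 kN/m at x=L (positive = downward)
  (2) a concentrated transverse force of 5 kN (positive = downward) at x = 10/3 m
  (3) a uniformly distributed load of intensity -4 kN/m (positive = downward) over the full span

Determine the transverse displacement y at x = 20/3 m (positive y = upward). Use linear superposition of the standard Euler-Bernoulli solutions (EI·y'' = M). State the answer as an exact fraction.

Load 1 — triangular load w₀=20 kN/m (0→w₀ over full span):
  y_1 = -w₀x²(L-x)²(x+2L)/(120LEI) = -20·(20/3)²·(10-(20/3))²·((20/3)+2·10)/(120·10·10000) = -16/729 m
Load 2 — point force P=5 kN at a=10/3 m (b=L-a=20/3):
  y_2 = -Pa²(L-x)²(3bL-(3b+a)(L-x))/(6L³EI)  [x>a] = -5·(10/3)²·(10-(20/3))²·(3·(20/3)·10-(3·(20/3)+(10/3))·(10-(20/3)))/(6·10³·10000) = -11/8748 m
Load 3 — uniform load w=-4 kN/m over full span:
  y_3 = -wx²(L-x)²/(24EI) = -(-4)·(20/3)²·(10-(20/3))²/(24·10000) = 2/243 m
Superposition: y = Σ y_i = -131/8748 m ≈ -0.014975 m

y(20/3) = -131/8748 m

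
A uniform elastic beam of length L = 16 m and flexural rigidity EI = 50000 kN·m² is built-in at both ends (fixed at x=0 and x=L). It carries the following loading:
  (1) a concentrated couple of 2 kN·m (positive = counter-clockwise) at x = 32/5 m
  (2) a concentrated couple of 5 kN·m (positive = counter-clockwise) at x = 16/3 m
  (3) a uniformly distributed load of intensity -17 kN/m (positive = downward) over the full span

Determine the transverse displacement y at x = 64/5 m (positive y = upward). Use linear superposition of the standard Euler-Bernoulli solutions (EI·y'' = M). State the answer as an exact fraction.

y(64/5) = 2103992/87890625 m

Load 1 — applied couple M₀=2 kN·m at a=32/5 m (b=L-a=48/5):
  y_1 = (R_Ax³/6 - M_Ax²/2 - M₀(x-a)²/2)/EI  [x>a] with R_A=9/50, M_A=6/25 = ((9/50)·(64/5)³/6 - (6/25)·(64/5)²/2 - 2·((64/5)-(32/5))²/2)/50000 = 448/9765625 m
Load 2 — applied couple M₀=5 kN·m at a=16/3 m (b=L-a=32/3):
  y_2 = (R_Ax³/6 - M_Ax²/2 - M₀(x-a)²/2)/EI  [x>a] with R_A=5/12, M_A=0 = ((5/12)·(64/5)³/6 - 0·(64/5)²/2 - 5·((64/5)-(16/3))²/2)/50000 = 88/703125 m
Load 3 — uniform load w=-17 kN/m over full span:
  y_3 = -wx²(L-x)²/(24EI) = -(-17)·(64/5)²·(16-(64/5))²/(24·50000) = 139264/5859375 m
Superposition: y = Σ y_i = 2103992/87890625 m ≈ 0.023939 m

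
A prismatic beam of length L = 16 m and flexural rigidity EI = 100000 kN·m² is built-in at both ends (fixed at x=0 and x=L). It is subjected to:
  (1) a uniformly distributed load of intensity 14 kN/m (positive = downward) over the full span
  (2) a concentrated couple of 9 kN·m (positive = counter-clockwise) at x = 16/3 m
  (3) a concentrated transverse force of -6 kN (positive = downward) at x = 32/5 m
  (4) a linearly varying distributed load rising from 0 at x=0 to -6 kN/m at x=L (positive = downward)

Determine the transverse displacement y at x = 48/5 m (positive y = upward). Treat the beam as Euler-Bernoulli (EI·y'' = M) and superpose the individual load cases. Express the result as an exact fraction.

y(48/5) = -154896/9765625 m

Load 1 — uniform load w=14 kN/m over full span:
  y_1 = -wx²(L-x)²/(24EI) = -14·(48/5)²·(16-(48/5))²/(24·100000) = -43008/1953125 m
Load 2 — applied couple M₀=9 kN·m at a=16/3 m (b=L-a=32/3):
  y_2 = (R_Ax³/6 - M_Ax²/2 - M₀(x-a)²/2)/EI  [x>a] with R_A=3/4, M_A=0 = ((3/4)·(48/5)³/6 - 0·(48/5)²/2 - 9·((48/5)-(16/3))²/2)/100000 = 112/390625 m
Load 3 — point force P=-6 kN at a=32/5 m (b=L-a=48/5):
  y_3 = -Pa²(L-x)²(3bL-(3b+a)(L-x))/(6L³EI)  [x>a] = -(-6)·(32/5)²·(16-(48/5))²·(3·(48/5)·16-(3·(48/5)+(32/5))·(16-(48/5)))/(6·16³·100000) = 47104/48828125 m
Load 4 — triangular load w₀=-6 kN/m (0→w₀ over full span):
  y_4 = -w₀x²(L-x)²(x+2L)/(120LEI) = -(-6)·(48/5)²·(16-(48/5))²·((48/5)+2·16)/(120·16·100000) = 239616/48828125 m
Superposition: y = Σ y_i = -154896/9765625 m ≈ -0.015861 m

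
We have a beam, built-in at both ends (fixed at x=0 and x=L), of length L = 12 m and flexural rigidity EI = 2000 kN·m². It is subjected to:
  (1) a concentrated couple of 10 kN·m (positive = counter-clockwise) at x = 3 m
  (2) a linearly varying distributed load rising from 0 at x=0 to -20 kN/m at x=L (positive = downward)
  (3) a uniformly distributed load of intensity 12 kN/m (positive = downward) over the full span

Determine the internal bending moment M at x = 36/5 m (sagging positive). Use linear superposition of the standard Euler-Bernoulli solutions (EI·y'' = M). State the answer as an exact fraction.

Load 1 — applied couple M₀=10 kN·m at a=3 m (b=L-a=9):
  M_1 = R_Ax - M_A - M₀  [x>a] with R_A=15/16, M_A=-15/8 = (15/16)·(36/5) - (-15/8) - 10 = -11/8 kN·m
Load 2 — triangular load w₀=-20 kN/m (0→w₀ over full span):
  M_2 = 3w₀Lx/20 - w₀L²/30 - w₀x³/(6L) = 3·(-20)·12·(36/5)/20 - (-20)·12²/30 - (-20)·(36/5)³/(6·12) = -1488/25 kN·m
Load 3 — uniform load w=12 kN/m over full span:
  M_3 = wLx/2 - wL²/12 - wx²/2 = 12·12·(36/5)/2 - 12·12²/12 - 12·(36/5)²/2 = 1584/25 kN·m
Superposition: M = Σ M_i = 493/200 kN·m ≈ 2.465000 kN·m

M(36/5) = 493/200 kN·m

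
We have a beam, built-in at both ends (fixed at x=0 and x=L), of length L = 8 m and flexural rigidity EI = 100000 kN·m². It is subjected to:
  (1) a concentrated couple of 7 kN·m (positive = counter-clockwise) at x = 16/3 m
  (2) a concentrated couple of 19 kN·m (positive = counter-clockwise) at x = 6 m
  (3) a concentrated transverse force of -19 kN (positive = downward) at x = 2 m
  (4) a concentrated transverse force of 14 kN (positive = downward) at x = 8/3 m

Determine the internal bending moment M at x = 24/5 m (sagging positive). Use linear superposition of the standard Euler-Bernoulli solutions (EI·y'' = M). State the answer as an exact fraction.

Load 1 — applied couple M₀=7 kN·m at a=16/3 m (b=L-a=8/3):
  M_1 = R_Ax - M_A  [x≤a] with R_A=7/6, M_A=7/3 = (7/6)·(24/5) - (7/3) = 49/15 kN·m
Load 2 — applied couple M₀=19 kN·m at a=6 m (b=L-a=2):
  M_2 = R_Ax - M_A  [x≤a] with R_A=171/64, M_A=95/16 = (171/64)·(24/5) - (95/16) = 551/80 kN·m
Load 3 — point force P=-19 kN at a=2 m (b=L-a=6):
  M_3 = Pa²(a+3b)(L-x)/L³ - Pa²b/L²  [x>a] = (-19)·2²·(2+3·6)·(8-(24/5))/8³ - (-19)·2²·6/8² = -19/8 kN·m
Load 4 — point force P=14 kN at a=8/3 m (b=L-a=16/3):
  M_4 = Pa²(a+3b)(L-x)/L³ - Pa²b/L²  [x>a] = 14·(8/3)²·((8/3)+3·(16/3))·(8-(24/5))/8³ - 14·(8/3)²·(16/3)/8² = 448/135 kN·m
Superposition: M = Σ M_i = 23971/2160 kN·m ≈ 11.097685 kN·m

M(24/5) = 23971/2160 kN·m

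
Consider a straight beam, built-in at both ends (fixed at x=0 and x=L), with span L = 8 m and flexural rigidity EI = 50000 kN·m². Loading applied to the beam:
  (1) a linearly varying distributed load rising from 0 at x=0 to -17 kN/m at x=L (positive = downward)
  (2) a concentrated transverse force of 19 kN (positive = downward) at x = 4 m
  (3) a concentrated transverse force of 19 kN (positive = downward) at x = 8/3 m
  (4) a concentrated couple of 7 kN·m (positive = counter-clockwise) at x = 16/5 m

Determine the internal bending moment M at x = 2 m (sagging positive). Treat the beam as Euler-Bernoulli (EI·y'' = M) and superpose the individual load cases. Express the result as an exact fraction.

Load 1 — triangular load w₀=-17 kN/m (0→w₀ over full span):
  M_1 = 3w₀Lx/20 - w₀L²/30 - w₀x³/(6L) = 3·(-17)·8·2/20 - (-17)·8²/30 - (-17)·2³/(6·8) = -17/10 kN·m
Load 2 — point force P=19 kN at a=4 m (b=L-a=4):
  M_2 = Pb²(3a+b)x/L³ - Pab²/L²  [x≤a] = 19·4²·(3·4+4)·2/8³ - 19·4·4²/8² = 0 kN·m
Load 3 — point force P=19 kN at a=8/3 m (b=L-a=16/3):
  M_3 = Pb²(3a+b)x/L³ - Pab²/L²  [x≤a] = 19·(16/3)²·(3·(8/3)+(16/3))·2/8³ - 19·(8/3)·(16/3)²/8² = 152/27 kN·m
Load 4 — applied couple M₀=7 kN·m at a=16/5 m (b=L-a=24/5):
  M_4 = R_Ax - M_A  [x≤a] with R_A=63/50, M_A=21/25 = (63/50)·2 - (21/25) = 42/25 kN·m
Superposition: M = Σ M_i = 7573/1350 kN·m ≈ 5.609630 kN·m

M(2) = 7573/1350 kN·m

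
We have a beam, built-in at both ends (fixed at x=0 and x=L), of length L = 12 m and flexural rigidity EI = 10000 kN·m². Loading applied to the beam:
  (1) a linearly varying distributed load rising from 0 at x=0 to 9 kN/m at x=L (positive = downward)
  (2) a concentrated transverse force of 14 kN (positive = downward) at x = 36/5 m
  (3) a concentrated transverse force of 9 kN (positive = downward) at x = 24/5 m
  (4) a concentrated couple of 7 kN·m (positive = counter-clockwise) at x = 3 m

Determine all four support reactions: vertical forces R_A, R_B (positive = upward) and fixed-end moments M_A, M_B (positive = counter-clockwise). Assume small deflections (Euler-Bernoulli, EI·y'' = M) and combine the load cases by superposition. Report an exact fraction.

R_A = 22093/800 kN, M_A = 29427/400 kN·m, R_B = 39507/800 kN, M_B = -38869/400 kN·m

Load 1 — triangular load w₀=9 kN/m (0→w₀ over full span):
  R_A = 3w₀L/20 = 3·9·12/20 = 81/5 kN
  M_A = w₀L²/30 = 9·12²/30 = 216/5 kN·m
  R_B = 7w₀L/20 = 7·9·12/20 = 189/5 kN
  M_B = -w₀L²/20 = -9·12²/20 = -324/5 kN·m
Load 2 — point force P=14 kN at a=36/5 m (b=L-a=24/5):
  R_A = Pb²(3a+b)/L³ = 14·(24/5)²·(3·(36/5)+(24/5))/12³ = 616/125 kN
  M_A = Pab²/L² = 14·(36/5)·(24/5)²/12² = 2016/125 kN·m
  R_B = Pa²(a+3b)/L³ = 14·(36/5)²·((36/5)+3·(24/5))/12³ = 1134/125 kN
  M_B = -Pa²b/L² = -14·(36/5)²·(24/5)/12² = -3024/125 kN·m
Load 3 — point force P=9 kN at a=24/5 m (b=L-a=36/5):
  R_A = Pb²(3a+b)/L³ = 9·(36/5)²·(3·(24/5)+(36/5))/12³ = 729/125 kN
  M_A = Pab²/L² = 9·(24/5)·(36/5)²/12² = 1944/125 kN·m
  R_B = Pa²(a+3b)/L³ = 9·(24/5)²·((24/5)+3·(36/5))/12³ = 396/125 kN
  M_B = -Pa²b/L² = -9·(24/5)²·(36/5)/12² = -1296/125 kN·m
Load 4 — applied couple M₀=7 kN·m at a=3 m (b=L-a=9):
  R_A = 6M₀ab/L³ = 6·7·3·9/12³ = 21/32 kN
  M_A = M₀b(2a-b)/L² = 7·9·(2·3-9)/12² = -21/16 kN·m
  R_B = -6M₀ab/L³ = -6·7·3·9/12³ = -21/32 kN
  M_B = M₀a(2b-a)/L² = 7·3·(2·9-3)/12² = 35/16 kN·m
Superposition: R_A = 22093/800 kN, M_A = 29427/400 kN·m, R_B = 39507/800 kN, M_B = -38869/400 kN·m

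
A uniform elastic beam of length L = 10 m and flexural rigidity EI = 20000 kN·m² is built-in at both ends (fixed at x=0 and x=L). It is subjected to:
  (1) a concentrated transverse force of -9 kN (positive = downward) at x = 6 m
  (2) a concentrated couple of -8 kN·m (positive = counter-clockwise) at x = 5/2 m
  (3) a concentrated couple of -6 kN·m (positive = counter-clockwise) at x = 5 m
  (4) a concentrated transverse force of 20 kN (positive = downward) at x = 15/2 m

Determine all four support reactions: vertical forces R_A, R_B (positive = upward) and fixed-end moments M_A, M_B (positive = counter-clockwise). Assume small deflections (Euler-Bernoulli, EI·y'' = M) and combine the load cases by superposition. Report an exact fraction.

Load 1 — point force P=-9 kN at a=6 m (b=L-a=4):
  R_A = Pb²(3a+b)/L³ = (-9)·4²·(3·6+4)/10³ = -396/125 kN
  M_A = Pab²/L² = (-9)·6·4²/10² = -216/25 kN·m
  R_B = Pa²(a+3b)/L³ = (-9)·6²·(6+3·4)/10³ = -729/125 kN
  M_B = -Pa²b/L² = -(-9)·6²·4/10² = 324/25 kN·m
Load 2 — applied couple M₀=-8 kN·m at a=5/2 m (b=L-a=15/2):
  R_A = 6M₀ab/L³ = 6·(-8)·(5/2)·(15/2)/10³ = -9/10 kN
  M_A = M₀b(2a-b)/L² = (-8)·(15/2)·(2·(5/2)-(15/2))/10² = 3/2 kN·m
  R_B = -6M₀ab/L³ = -6·(-8)·(5/2)·(15/2)/10³ = 9/10 kN
  M_B = M₀a(2b-a)/L² = (-8)·(5/2)·(2·(15/2)-(5/2))/10² = -5/2 kN·m
Load 3 — applied couple M₀=-6 kN·m at a=5 m (b=L-a=5):
  R_A = 6M₀ab/L³ = 6·(-6)·5·5/10³ = -9/10 kN
  M_A = M₀b(2a-b)/L² = (-6)·5·(2·5-5)/10² = -3/2 kN·m
  R_B = -6M₀ab/L³ = -6·(-6)·5·5/10³ = 9/10 kN
  M_B = M₀a(2b-a)/L² = (-6)·5·(2·5-5)/10² = -3/2 kN·m
Load 4 — point force P=20 kN at a=15/2 m (b=L-a=5/2):
  R_A = Pb²(3a+b)/L³ = 20·(5/2)²·(3·(15/2)+(5/2))/10³ = 25/8 kN
  M_A = Pab²/L² = 20·(15/2)·(5/2)²/10² = 75/8 kN·m
  R_B = Pa²(a+3b)/L³ = 20·(15/2)²·((15/2)+3·(5/2))/10³ = 135/8 kN
  M_B = -Pa²b/L² = -20·(15/2)²·(5/2)/10² = -225/8 kN·m
Superposition: R_A = -1843/1000 kN, M_A = 147/200 kN·m, R_B = 12843/1000 kN, M_B = -3833/200 kN·m

R_A = -1843/1000 kN, M_A = 147/200 kN·m, R_B = 12843/1000 kN, M_B = -3833/200 kN·m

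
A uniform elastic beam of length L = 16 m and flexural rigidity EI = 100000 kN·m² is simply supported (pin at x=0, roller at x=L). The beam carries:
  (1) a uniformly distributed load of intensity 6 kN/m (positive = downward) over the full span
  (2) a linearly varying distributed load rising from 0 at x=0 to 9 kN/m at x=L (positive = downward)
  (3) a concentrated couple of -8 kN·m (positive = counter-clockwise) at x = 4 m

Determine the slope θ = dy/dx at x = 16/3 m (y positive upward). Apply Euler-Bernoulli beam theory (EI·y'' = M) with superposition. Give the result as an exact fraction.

Load 1 — uniform load w=6 kN/m over full span:
  θ_1 = -w(L³-6Lx²+4x³)/(24EI) = -6·(16³-6·16·(16/3)²+4·(16/3)³)/(24·100000) = -416/84375 rad
Load 2 — triangular load w₀=9 kN/m (0→w₀ over full span):
  θ_2 = -w₀(7L⁴-30L²x²+15x⁴)/(360LEI) = -9·(7·16⁴-30·16²·(16/3)²+15·(16/3)⁴)/(360·16·100000) = -1664/421875 rad
Load 3 — applied couple M₀=-8 kN·m at a=4 m (b=L-a=12):
  θ_3 = (M₀x²/(2L)-M₀(x-a)+C₁)/EI  [x>a] with C₁=M₀(3b²-L²)/(6L)=-44/3 = ((-8)·(16/3)²/(2·16)-(-8)·((16/3)-4)+(-44/3))/100000 = -1/9000 rad
Superposition: θ = Σ θ_i = -10109/1125000 rad ≈ -0.008986 rad

θ(16/3) = -10109/1125000 rad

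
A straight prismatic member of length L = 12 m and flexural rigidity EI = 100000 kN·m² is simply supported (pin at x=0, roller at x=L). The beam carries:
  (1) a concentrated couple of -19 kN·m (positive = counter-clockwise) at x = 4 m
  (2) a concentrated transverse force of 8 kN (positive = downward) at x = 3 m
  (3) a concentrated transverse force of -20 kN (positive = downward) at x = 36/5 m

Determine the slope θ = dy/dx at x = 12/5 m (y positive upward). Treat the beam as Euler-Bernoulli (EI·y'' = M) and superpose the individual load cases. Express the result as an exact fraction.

Load 1 — applied couple M₀=-19 kN·m at a=4 m (b=L-a=8):
  θ_1 = (M₀x²/(2L)+C₁)/EI  [x≤a] with C₁=M₀(3b²-L²)/(6L)=-38/3 = ((-19)·(12/5)²/(2·12)+(-38/3))/100000 = -323/1875000 rad
Load 2 — point force P=8 kN at a=3 m (b=L-a=9):
  θ_2 = -Pb(L²-b²-3x²)/(6LEI)  [x≤a] = -8·9·(12²-9²-3·(12/5)²)/(6·12·100000) = -1143/2500000 rad
Load 3 — point force P=-20 kN at a=36/5 m (b=L-a=24/5):
  θ_3 = -Pb(L²-b²-3x²)/(6LEI)  [x≤a] = -(-20)·(24/5)·(12²-(24/5)²-3·(12/5)²)/(6·12·100000) = 108/78125 rad
Superposition: θ = Σ θ_i = 5647/7500000 rad ≈ 0.000753 rad

θ(12/5) = 5647/7500000 rad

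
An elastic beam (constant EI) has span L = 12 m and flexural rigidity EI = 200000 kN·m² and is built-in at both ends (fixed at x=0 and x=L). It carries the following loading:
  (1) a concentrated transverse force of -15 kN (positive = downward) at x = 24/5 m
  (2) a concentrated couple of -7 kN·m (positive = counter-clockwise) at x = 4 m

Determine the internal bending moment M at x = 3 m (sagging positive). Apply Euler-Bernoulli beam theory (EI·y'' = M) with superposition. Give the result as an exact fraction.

Load 1 — point force P=-15 kN at a=24/5 m (b=L-a=36/5):
  M_1 = Pb²(3a+b)x/L³ - Pab²/L²  [x≤a] = (-15)·(36/5)²·(3·(24/5)+(36/5))·3/12³ - (-15)·(24/5)·(36/5)²/12² = -81/25 kN·m
Load 2 — applied couple M₀=-7 kN·m at a=4 m (b=L-a=8):
  M_2 = R_Ax - M_A  [x≤a] with R_A=-7/9, M_A=0 = (-7/9)·3 - 0 = -7/3 kN·m
Superposition: M = Σ M_i = -418/75 kN·m ≈ -5.573333 kN·m

M(3) = -418/75 kN·m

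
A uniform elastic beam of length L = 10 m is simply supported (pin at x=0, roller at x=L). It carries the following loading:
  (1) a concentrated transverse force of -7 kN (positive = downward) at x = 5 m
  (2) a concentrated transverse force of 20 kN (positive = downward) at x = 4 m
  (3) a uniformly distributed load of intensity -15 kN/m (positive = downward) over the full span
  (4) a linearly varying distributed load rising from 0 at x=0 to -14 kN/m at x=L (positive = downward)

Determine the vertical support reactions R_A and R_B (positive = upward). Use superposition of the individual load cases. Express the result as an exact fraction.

R_A = -539/6 kN, R_B = -703/6 kN

Load 1 — point force P=-7 kN at a=5 m (b=L-a=5):
  R_A = Pb/L = (-7)·5/10 = -7/2 kN
  R_B = Pa/L = (-7)·5/10 = -7/2 kN
Load 2 — point force P=20 kN at a=4 m (b=L-a=6):
  R_A = Pb/L = 20·6/10 = 12 kN
  R_B = Pa/L = 20·4/10 = 8 kN
Load 3 — uniform load w=-15 kN/m over full span:
  R_A = wL/2 = (-15)·10/2 = -75 kN
  R_B = wL/2 = (-15)·10/2 = -75 kN
Load 4 — triangular load w₀=-14 kN/m (0→w₀ over full span):
  R_A = w₀L/6 = (-14)·10/6 = -70/3 kN
  R_B = w₀L/3 = (-14)·10/3 = -140/3 kN
Superposition: R_A = -539/6 kN, R_B = -703/6 kN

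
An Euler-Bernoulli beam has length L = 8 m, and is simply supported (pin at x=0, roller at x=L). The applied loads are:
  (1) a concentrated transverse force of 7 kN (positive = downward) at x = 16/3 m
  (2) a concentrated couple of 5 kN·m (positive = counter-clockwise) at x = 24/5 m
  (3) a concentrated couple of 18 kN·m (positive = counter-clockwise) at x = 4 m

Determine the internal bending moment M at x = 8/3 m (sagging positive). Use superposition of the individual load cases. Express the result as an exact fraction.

M(8/3) = 125/9 kN·m

Load 1 — point force P=7 kN at a=16/3 m (b=L-a=8/3):
  M_1 = Pbx/L  [x≤a] = 7·(8/3)·(8/3)/8 = 56/9 kN·m
Load 2 — applied couple M₀=5 kN·m at a=24/5 m (b=L-a=16/5):
  M_2 = M₀x/L  [x≤a] = 5·(8/3)/8 = 5/3 kN·m
Load 3 — applied couple M₀=18 kN·m at a=4 m (b=L-a=4):
  M_3 = M₀x/L  [x≤a] = 18·(8/3)/8 = 6 kN·m
Superposition: M = Σ M_i = 125/9 kN·m ≈ 13.888889 kN·m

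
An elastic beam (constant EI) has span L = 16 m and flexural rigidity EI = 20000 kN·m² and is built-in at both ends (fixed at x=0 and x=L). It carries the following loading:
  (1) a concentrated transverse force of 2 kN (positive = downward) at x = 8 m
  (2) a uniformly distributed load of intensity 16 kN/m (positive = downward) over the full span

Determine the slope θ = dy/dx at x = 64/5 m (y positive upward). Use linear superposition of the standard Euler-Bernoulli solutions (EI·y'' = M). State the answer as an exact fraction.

θ(64/5) = 2078/78125 rad

Load 1 — point force P=2 kN at a=8 m (b=L-a=8):
  θ_1 = Pa²(L-x)(2bL-(3b+a)(L-x))/(2L³EI)  [x>a] = 2·8²·(16-(64/5))·(2·8·16-(3·8+8)·(16-(64/5)))/(2·16³·20000) = 6/15625 rad
Load 2 — uniform load w=16 kN/m over full span:
  θ_2 = -wx(L-x)(L-2x)/(12EI) = -16·(64/5)·(16-(64/5))·(16-2·(64/5))/(12·20000) = 2048/78125 rad
Superposition: θ = Σ θ_i = 2078/78125 rad ≈ 0.026598 rad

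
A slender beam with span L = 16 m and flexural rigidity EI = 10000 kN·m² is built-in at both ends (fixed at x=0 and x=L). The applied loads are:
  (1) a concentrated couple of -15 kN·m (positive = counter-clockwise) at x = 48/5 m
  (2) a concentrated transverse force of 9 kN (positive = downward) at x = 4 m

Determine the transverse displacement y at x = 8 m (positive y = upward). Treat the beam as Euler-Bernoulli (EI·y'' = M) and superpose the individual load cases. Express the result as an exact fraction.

y(8) = -18/3125 m

Load 1 — applied couple M₀=-15 kN·m at a=48/5 m (b=L-a=32/5):
  y_1 = (R_Ax³/6 - M_Ax²/2)/EI  [x≤a] with R_A=-27/20, M_A=-24/5 = ((-27/20)·8³/6 - (-24/5)·8²/2)/10000 = 12/3125 m
Load 2 — point force P=9 kN at a=4 m (b=L-a=12):
  y_2 = -Pa²(L-x)²(3bL-(3b+a)(L-x))/(6L³EI)  [x>a] = -9·4²·(16-8)²·(3·12·16-(3·12+4)·(16-8))/(6·16³·10000) = -6/625 m
Superposition: y = Σ y_i = -18/3125 m ≈ -0.005760 m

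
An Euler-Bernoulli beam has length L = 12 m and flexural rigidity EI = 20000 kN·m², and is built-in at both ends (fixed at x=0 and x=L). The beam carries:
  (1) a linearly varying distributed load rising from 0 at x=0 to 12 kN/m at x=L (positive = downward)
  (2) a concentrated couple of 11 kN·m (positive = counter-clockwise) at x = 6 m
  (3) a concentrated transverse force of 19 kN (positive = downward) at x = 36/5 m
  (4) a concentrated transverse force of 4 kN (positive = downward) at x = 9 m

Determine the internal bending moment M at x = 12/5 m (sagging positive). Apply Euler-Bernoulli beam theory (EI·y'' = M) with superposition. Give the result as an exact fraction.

Load 1 — triangular load w₀=12 kN/m (0→w₀ over full span):
  M_1 = 3w₀Lx/20 - w₀L²/30 - w₀x³/(6L) = 3·12·12·(12/5)/20 - 12·12²/30 - 12·(12/5)³/(6·12) = -1008/125 kN·m
Load 2 — applied couple M₀=11 kN·m at a=6 m (b=L-a=6):
  M_2 = R_Ax - M_A  [x≤a] with R_A=11/8, M_A=11/4 = (11/8)·(12/5) - (11/4) = 11/20 kN·m
Load 3 — point force P=19 kN at a=36/5 m (b=L-a=24/5):
  M_3 = Pb²(3a+b)x/L³ - Pab²/L²  [x≤a] = 19·(24/5)²·(3·(36/5)+(24/5))·(12/5)/12³ - 19·(36/5)·(24/5)²/12² = -3648/625 kN·m
Load 4 — point force P=4 kN at a=9 m (b=L-a=3):
  M_4 = Pb²(3a+b)x/L³ - Pab²/L²  [x≤a] = 4·3²·(3·9+3)·(12/5)/12³ - 4·9·3²/12² = -3/4 kN·m
Superposition: M = Σ M_i = -8813/625 kN·m ≈ -14.100800 kN·m

M(12/5) = -8813/625 kN·m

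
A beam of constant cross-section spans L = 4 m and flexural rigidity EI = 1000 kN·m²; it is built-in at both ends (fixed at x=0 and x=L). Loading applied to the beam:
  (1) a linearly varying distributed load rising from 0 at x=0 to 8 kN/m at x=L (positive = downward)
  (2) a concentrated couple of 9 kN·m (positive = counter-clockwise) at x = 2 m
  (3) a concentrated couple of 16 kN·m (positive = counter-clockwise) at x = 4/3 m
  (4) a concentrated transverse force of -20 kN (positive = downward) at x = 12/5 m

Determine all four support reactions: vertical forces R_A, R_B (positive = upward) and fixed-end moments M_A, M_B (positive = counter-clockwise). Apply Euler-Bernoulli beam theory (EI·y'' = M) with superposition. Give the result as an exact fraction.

Load 1 — triangular load w₀=8 kN/m (0→w₀ over full span):
  R_A = 3w₀L/20 = 3·8·4/20 = 24/5 kN
  M_A = w₀L²/30 = 8·4²/30 = 64/15 kN·m
  R_B = 7w₀L/20 = 7·8·4/20 = 56/5 kN
  M_B = -w₀L²/20 = -8·4²/20 = -32/5 kN·m
Load 2 — applied couple M₀=9 kN·m at a=2 m (b=L-a=2):
  R_A = 6M₀ab/L³ = 6·9·2·2/4³ = 27/8 kN
  M_A = M₀b(2a-b)/L² = 9·2·(2·2-2)/4² = 9/4 kN·m
  R_B = -6M₀ab/L³ = -6·9·2·2/4³ = -27/8 kN
  M_B = M₀a(2b-a)/L² = 9·2·(2·2-2)/4² = 9/4 kN·m
Load 3 — applied couple M₀=16 kN·m at a=4/3 m (b=L-a=8/3):
  R_A = 6M₀ab/L³ = 6·16·(4/3)·(8/3)/4³ = 16/3 kN
  M_A = M₀b(2a-b)/L² = 16·(8/3)·(2·(4/3)-(8/3))/4² = 0 kN·m
  R_B = -6M₀ab/L³ = -6·16·(4/3)·(8/3)/4³ = -16/3 kN
  M_B = M₀a(2b-a)/L² = 16·(4/3)·(2·(8/3)-(4/3))/4² = 16/3 kN·m
Load 4 — point force P=-20 kN at a=12/5 m (b=L-a=8/5):
  R_A = Pb²(3a+b)/L³ = (-20)·(8/5)²·(3·(12/5)+(8/5))/4³ = -176/25 kN
  M_A = Pab²/L² = (-20)·(12/5)·(8/5)²/4² = -192/25 kN·m
  R_B = Pa²(a+3b)/L³ = (-20)·(12/5)²·((12/5)+3·(8/5))/4³ = -324/25 kN
  M_B = -Pa²b/L² = -(-20)·(12/5)²·(8/5)/4² = 288/25 kN·m
Superposition: R_A = 3881/600 kN, M_A = -349/300 kN·m, R_B = -6281/600 kN, M_B = 3811/300 kN·m

R_A = 3881/600 kN, M_A = -349/300 kN·m, R_B = -6281/600 kN, M_B = 3811/300 kN·m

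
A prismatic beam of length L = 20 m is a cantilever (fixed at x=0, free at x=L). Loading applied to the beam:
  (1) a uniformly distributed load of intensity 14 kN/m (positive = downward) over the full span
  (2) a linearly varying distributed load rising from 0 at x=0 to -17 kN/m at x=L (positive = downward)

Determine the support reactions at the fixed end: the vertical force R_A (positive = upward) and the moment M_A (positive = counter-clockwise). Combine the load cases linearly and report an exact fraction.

Load 1 — uniform load w=14 kN/m over full span:
  R_A = wL = 14·20 = 280 kN
  M_A = wL²/2 = 14·20²/2 = 2800 kN·m
Load 2 — triangular load w₀=-17 kN/m (0→w₀ over full span):
  R_A = w₀L/2 = (-17)·20/2 = -170 kN
  M_A = w₀L²/3 = (-17)·20²/3 = -6800/3 kN·m
Superposition: R_A = 110 kN, M_A = 1600/3 kN·m

R_A = 110 kN, M_A = 1600/3 kN·m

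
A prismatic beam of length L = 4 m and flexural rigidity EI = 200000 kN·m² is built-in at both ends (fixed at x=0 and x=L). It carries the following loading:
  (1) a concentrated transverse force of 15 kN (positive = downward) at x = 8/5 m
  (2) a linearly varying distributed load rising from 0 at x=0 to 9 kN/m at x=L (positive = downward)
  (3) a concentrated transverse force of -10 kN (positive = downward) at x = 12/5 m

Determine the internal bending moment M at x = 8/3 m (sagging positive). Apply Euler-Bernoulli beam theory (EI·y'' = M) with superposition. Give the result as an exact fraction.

Load 1 — point force P=15 kN at a=8/5 m (b=L-a=12/5):
  M_1 = Pa²(a+3b)(L-x)/L³ - Pa²b/L²  [x>a] = 15·(8/5)²·((8/5)+3·(12/5))·(4-(8/3))/4³ - 15·(8/5)²·(12/5)/4² = 32/25 kN·m
Load 2 — triangular load w₀=9 kN/m (0→w₀ over full span):
  M_2 = 3w₀Lx/20 - w₀L²/30 - w₀x³/(6L) = 3·9·4·(8/3)/20 - 9·4²/30 - 9·(8/3)³/(6·4) = 112/45 kN·m
Load 3 — point force P=-10 kN at a=12/5 m (b=L-a=8/5):
  M_3 = Pa²(a+3b)(L-x)/L³ - Pa²b/L²  [x>a] = (-10)·(12/5)²·((12/5)+3·(8/5))·(4-(8/3))/4³ - (-10)·(12/5)²·(8/5)/4² = -72/25 kN·m
Superposition: M = Σ M_i = 8/9 kN·m ≈ 0.888889 kN·m

M(8/3) = 8/9 kN·m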